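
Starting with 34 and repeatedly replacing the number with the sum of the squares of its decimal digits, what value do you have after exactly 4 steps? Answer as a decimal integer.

34 → 3² + 4² = 9 + 16 = 25
25 → 2² + 5² = 4 + 25 = 29
29 → 2² + 9² = 4 + 81 = 85
85 → 8² + 5² = 64 + 25 = 89

89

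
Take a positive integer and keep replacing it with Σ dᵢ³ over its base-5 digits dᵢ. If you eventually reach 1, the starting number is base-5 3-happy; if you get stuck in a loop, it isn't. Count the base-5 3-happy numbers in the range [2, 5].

2: 2 → 8 → 28 → 28  (repeats 28)
3: 3 → 27 → 9 → 65 → 35 → 9  (repeats 9)
4: 4 → 64 → 80 → 28 → 28  (repeats 28)
5: 5 → 1  (reaches 1)
base-5 3-happy: 5

1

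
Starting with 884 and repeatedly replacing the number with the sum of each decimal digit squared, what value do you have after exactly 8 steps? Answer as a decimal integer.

884 → 8² + 8² + 4² = 64 + 64 + 16 = 144
144 → 1² + 4² + 4² = 1 + 16 + 16 = 33
33 → 3² + 3² = 9 + 9 = 18
18 → 1² + 8² = 1 + 64 = 65
65 → 6² + 5² = 36 + 25 = 61
61 → 6² + 1² = 36 + 1 = 37
37 → 3² + 7² = 9 + 49 = 58
58 → 5² + 8² = 25 + 64 = 89

89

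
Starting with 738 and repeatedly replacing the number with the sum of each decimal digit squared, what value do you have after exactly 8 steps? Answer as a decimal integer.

89

738 → 7² + 3² + 8² = 122
122 → 1² + 2² + 2² = 9
9 → 9² = 81
81 → 8² + 1² = 65
65 → 6² + 5² = 61
61 → 6² + 1² = 37
37 → 3² + 7² = 58
58 → 5² + 8² = 89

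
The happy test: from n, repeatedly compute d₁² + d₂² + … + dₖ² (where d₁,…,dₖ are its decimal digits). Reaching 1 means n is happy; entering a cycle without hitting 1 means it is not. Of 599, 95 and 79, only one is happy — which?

79

599: 599 → 187 → 114 → 18 → 65 → 61 → 37 → 58 → 89 → 145 → 42 → 20 → 4 → 16 → 37  — repeats 37 (not happy)
95: 95 → 106 → 37 → 58 → 89 → 145 → 42 → 20 → 4 → 16 → 37  — repeats 37 (not happy)
79: 79 → 130 → 10 → 1  — reaches 1 (happy)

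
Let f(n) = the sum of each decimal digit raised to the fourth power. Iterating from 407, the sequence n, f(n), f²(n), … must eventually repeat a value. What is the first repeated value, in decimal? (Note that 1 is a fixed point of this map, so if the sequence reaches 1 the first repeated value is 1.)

407 → 2657
2657 → 4338
4338 → 4514
4514 → 1138
1138 → 4179
4179 → 9219
9219 → 13139
13139 → 6725
6725 → 4338  — 4338 already appeared earlier.

4338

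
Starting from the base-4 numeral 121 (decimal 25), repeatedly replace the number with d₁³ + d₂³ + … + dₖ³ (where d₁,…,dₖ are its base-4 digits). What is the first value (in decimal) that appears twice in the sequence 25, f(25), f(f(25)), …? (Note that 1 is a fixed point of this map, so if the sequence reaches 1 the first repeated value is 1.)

25 = (1,2,1)_4 → 10
10 = (2,2)_4 → 16
16 = (1,0,0)_4 → 1  — reached the fixed point 1.
1 → 1, so 1 is the first repeated value.

1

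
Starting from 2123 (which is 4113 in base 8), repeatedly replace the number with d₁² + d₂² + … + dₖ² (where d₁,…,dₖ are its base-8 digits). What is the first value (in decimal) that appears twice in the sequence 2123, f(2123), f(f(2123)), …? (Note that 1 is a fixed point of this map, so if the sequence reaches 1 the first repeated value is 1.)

2123 = (4,1,1,3)_8 → 4² + 1² + 1² + 3² = 16 + 1 + 1 + 9 = 27
27 = (3,3)_8 → 3² + 3² = 9 + 9 = 18
18 = (2,2)_8 → 2² + 2² = 4 + 4 = 8
8 = (1,0)_8 → 1² + 0² = 1 + 0 = 1  — reached the fixed point 1.
1 → 1, so 1 is the first repeated value.

1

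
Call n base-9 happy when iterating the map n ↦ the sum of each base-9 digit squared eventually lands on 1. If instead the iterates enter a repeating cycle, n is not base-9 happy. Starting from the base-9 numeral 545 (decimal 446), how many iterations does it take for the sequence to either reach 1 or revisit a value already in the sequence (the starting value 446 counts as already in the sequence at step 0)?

6

446 = (5,4,5)_9 → 5² + 4² + 5² = 25 + 16 + 25 = 66
66 = (7,3)_9 → 7² + 3² = 49 + 9 = 58
58 = (6,4)_9 → 6² + 4² = 36 + 16 = 52
52 = (5,7)_9 → 5² + 7² = 25 + 49 = 74
74 = (8,2)_9 → 8² + 2² = 64 + 4 = 68
68 = (7,5)_9 → 7² + 5² = 49 + 25 = 74  — 74 repeats.
That took 6 steps.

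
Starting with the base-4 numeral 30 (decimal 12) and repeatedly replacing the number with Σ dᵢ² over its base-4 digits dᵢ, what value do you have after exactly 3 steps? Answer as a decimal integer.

12 = (3,0)_4 → 3² + 0² = 9
9 = (2,1)_4 → 2² + 1² = 5
5 = (1,1)_4 → 1² + 1² = 2

2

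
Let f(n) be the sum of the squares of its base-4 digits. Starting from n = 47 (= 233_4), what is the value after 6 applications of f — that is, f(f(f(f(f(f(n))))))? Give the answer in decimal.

47 = (2,3,3)_4 → 22
22 = (1,1,2)_4 → 6
6 = (1,2)_4 → 5
5 = (1,1)_4 → 2
2 = (2)_4 → 4
4 = (1,0)_4 → 1

1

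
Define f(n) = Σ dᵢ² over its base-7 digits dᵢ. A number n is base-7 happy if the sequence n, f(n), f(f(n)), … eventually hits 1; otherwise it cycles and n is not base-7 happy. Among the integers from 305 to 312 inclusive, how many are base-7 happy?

305: 305 → 53 → 17 → 13 → 37 → 29 → 17  — not base-7 happy
306: 306 → 62 → 38 → 34 → 52 → 10 → 10  — not base-7 happy
307: 307 → 73 → 19 → 29 → 17 → 13 → 37 → 29  — not base-7 happy
308: 308 → 40 → 50 → 2 → 4 → 16 → 8 → 2  — not base-7 happy
309: 309 → 41 → 61 → 27 → 45 → 45  — not base-7 happy
310: 310 → 44 → 40 → 50 → 2 → 4 → 16 → 8 → 2  — not base-7 happy
311: 311 → 49 → 1  — base-7 happy
312: 312 → 56 → 2 → 4 → 16 → 8 → 2  — not base-7 happy
base-7 happy: 311

1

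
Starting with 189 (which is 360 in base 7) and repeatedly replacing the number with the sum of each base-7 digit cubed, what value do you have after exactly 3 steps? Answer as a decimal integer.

189 = (3,6,0)_7 → 3³ + 6³ + 0³ = 27 + 216 + 0 = 243
243 = (4,6,5)_7 → 4³ + 6³ + 5³ = 64 + 216 + 125 = 405
405 = (1,1,1,6)_7 → 1³ + 1³ + 1³ + 6³ = 1 + 1 + 1 + 216 = 219

219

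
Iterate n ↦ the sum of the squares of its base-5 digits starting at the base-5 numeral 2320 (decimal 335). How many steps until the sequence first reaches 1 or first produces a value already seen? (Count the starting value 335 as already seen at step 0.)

3

335 = (2,3,2,0)_5 → 2² + 3² + 2² + 0² = 4 + 9 + 4 + 0 = 17
17 = (3,2)_5 → 3² + 2² = 9 + 4 = 13
13 = (2,3)_5 → 2² + 3² = 4 + 9 = 13  — 13 repeats.
That took 3 steps.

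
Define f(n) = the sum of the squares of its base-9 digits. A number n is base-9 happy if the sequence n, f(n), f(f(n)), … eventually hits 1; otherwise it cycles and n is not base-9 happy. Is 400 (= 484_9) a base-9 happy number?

400 = (4,8,4)_9 → 4² + 8² + 4² = 16 + 64 + 16 = 96
96 = (1,1,6)_9 → 1² + 1² + 6² = 1 + 1 + 36 = 38
38 = (4,2)_9 → 4² + 2² = 16 + 4 = 20
20 = (2,2)_9 → 2² + 2² = 4 + 4 = 8
8 = (8)_9 → 8² = 64
64 = (7,1)_9 → 7² + 1² = 49 + 1 = 50
50 = (5,5)_9 → 5² + 5² = 25 + 25 = 50  — 50 already seen; the sequence cycles without reaching 1.

not base-9 happy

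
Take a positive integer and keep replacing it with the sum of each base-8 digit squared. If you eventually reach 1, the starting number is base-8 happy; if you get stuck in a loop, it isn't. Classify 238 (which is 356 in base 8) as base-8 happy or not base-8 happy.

238 = (3,5,6)_8 → 3² + 5² + 6² = 70
70 = (1,0,6)_8 → 1² + 0² + 6² = 37
37 = (4,5)_8 → 4² + 5² = 41
41 = (5,1)_8 → 5² + 1² = 26
26 = (3,2)_8 → 3² + 2² = 13
13 = (1,5)_8 → 1² + 5² = 26  — 26 already seen; the sequence cycles without reaching 1.

not base-8 happy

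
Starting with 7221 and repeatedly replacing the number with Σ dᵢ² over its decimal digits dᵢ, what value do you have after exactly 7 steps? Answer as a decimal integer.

16

7221 → 7² + 2² + 2² + 1² = 49 + 4 + 4 + 1 = 58
58 → 5² + 8² = 25 + 64 = 89
89 → 8² + 9² = 64 + 81 = 145
145 → 1² + 4² + 5² = 1 + 16 + 25 = 42
42 → 4² + 2² = 16 + 4 = 20
20 → 2² + 0² = 4 + 0 = 4
4 → 4² = 16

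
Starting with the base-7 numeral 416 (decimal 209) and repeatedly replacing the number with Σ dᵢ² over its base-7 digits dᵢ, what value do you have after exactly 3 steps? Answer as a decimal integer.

209 = (4,1,6)_7 → 4² + 1² + 6² = 16 + 1 + 36 = 53
53 = (1,0,4)_7 → 1² + 0² + 4² = 1 + 0 + 16 = 17
17 = (2,3)_7 → 2² + 3² = 4 + 9 = 13

13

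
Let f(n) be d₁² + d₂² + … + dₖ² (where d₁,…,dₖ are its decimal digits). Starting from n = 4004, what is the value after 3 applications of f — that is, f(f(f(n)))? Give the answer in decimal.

4004 → 4² + 0² + 0² + 4² = 16 + 0 + 0 + 16 = 32
32 → 3² + 2² = 9 + 4 = 13
13 → 1² + 3² = 1 + 9 = 10

10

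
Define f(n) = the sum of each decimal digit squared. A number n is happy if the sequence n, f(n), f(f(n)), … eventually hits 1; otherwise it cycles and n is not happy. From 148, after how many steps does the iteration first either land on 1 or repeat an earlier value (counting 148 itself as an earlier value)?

148 → 1² + 4² + 8² = 81
81 → 8² + 1² = 65
65 → 6² + 5² = 61
61 → 6² + 1² = 37
37 → 3² + 7² = 58
58 → 5² + 8² = 89
89 → 8² + 9² = 145
145 → 1² + 4² + 5² = 42
42 → 4² + 2² = 20
20 → 2² + 0² = 4
4 → 4² = 16
16 → 1² + 6² = 37  — 37 repeats.
That took 12 steps.

12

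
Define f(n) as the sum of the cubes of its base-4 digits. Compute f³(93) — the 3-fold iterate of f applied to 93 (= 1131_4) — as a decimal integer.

93 = (1,1,3,1)_4 → 1³ + 1³ + 3³ + 1³ = 30
30 = (1,3,2)_4 → 1³ + 3³ + 2³ = 36
36 = (2,1,0)_4 → 2³ + 1³ + 0³ = 9

9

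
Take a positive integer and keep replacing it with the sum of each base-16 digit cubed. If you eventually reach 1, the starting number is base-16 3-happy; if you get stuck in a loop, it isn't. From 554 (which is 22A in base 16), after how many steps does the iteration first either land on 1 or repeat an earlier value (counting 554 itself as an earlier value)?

7

554 = (2,2,10)_16 → 2³ + 2³ + 10³ = 8 + 8 + 1000 = 1016
1016 = (3,15,8)_16 → 3³ + 15³ + 8³ = 27 + 3375 + 512 = 3914
3914 = (15,4,10)_16 → 15³ + 4³ + 10³ = 3375 + 64 + 1000 = 4439
4439 = (1,1,5,7)_16 → 1³ + 1³ + 5³ + 7³ = 1 + 1 + 125 + 343 = 470
470 = (1,13,6)_16 → 1³ + 13³ + 6³ = 1 + 2197 + 216 = 2414
2414 = (9,6,14)_16 → 9³ + 6³ + 14³ = 729 + 216 + 2744 = 3689
3689 = (14,6,9)_16 → 14³ + 6³ + 9³ = 2744 + 216 + 729 = 3689  — 3689 repeats.
That took 7 steps.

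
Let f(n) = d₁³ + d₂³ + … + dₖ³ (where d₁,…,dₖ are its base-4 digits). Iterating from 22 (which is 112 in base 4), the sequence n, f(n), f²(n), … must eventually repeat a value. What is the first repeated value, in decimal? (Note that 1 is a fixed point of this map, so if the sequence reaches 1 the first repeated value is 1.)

22 = (1,1,2)_4 → 1³ + 1³ + 2³ = 10
10 = (2,2)_4 → 2³ + 2³ = 16
16 = (1,0,0)_4 → 1³ + 0³ + 0³ = 1  — reached the fixed point 1.
1 → 1, so 1 is the first repeated value.

1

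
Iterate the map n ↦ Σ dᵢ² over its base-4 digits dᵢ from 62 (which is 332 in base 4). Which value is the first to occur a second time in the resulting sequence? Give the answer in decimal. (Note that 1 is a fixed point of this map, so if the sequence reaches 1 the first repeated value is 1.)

1

62 = (3,3,2)_4 → 3² + 3² + 2² = 9 + 9 + 4 = 22
22 = (1,1,2)_4 → 1² + 1² + 2² = 1 + 1 + 4 = 6
6 = (1,2)_4 → 1² + 2² = 1 + 4 = 5
5 = (1,1)_4 → 1² + 1² = 1 + 1 = 2
2 = (2)_4 → 2² = 4
4 = (1,0)_4 → 1² + 0² = 1 + 0 = 1  — reached the fixed point 1.
1 → 1, so 1 is the first repeated value.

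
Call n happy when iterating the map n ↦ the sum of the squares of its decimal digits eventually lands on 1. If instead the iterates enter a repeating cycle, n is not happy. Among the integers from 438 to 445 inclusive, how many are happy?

438: 438 → 89 → 145 → 42 → 20 → 4 → 16 → 37 → 58 → 89  (repeats 89)
439: 439 → 106 → 37 → 58 → 89 → 145 → 42 → 20 → 4 → 16 → 37  (repeats 37)
440: 440 → 32 → 13 → 10 → 1  (reaches 1)
441: 441 → 33 → 18 → 65 → 61 → 37 → 58 → 89 → 145 → 42 → 20 → 4 → 16 → 37  (repeats 37)
442: 442 → 36 → 45 → 41 → 17 → 50 → 25 → 29 → 85 → 89 → 145 → 42 → 20 → 4 → 16 → 37 → 58 → 89  (repeats 89)
443: 443 → 41 → 17 → 50 → 25 → 29 → 85 → 89 → 145 → 42 → 20 → 4 → 16 → 37 → 58 → 89  (repeats 89)
444: 444 → 48 → 80 → 64 → 52 → 29 → 85 → 89 → 145 → 42 → 20 → 4 → 16 → 37 → 58 → 89  (repeats 89)
445: 445 → 57 → 74 → 65 → 61 → 37 → 58 → 89 → 145 → 42 → 20 → 4 → 16 → 37  (repeats 37)
happy: 440

1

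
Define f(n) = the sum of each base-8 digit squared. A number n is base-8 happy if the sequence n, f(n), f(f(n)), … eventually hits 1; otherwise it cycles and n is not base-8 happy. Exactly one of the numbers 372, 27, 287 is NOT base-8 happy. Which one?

372: 372 → 77 → 27 → 18 → 8 → 1  — reaches 1 (base-8 happy)
27: 27 → 18 → 8 → 1  — reaches 1 (base-8 happy)
287: 287 → 74 → 6 → 36 → 32 → 16 → 4 → 16  — repeats 16 (not base-8 happy)

287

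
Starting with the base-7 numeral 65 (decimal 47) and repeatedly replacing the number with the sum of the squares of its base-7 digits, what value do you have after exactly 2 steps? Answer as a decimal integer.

27

47 = (6,5)_7 → 6² + 5² = 61
61 = (1,1,5)_7 → 1² + 1² + 5² = 27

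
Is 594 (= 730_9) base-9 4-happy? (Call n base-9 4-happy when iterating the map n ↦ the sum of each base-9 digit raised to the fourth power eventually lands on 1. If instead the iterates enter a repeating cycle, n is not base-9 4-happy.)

not base-9 4-happy

594 = (7,3,0)_9 → 7⁴ + 3⁴ + 0⁴ = 2482
2482 = (3,3,5,7)_9 → 3⁴ + 3⁴ + 5⁴ + 7⁴ = 3188
3188 = (4,3,3,2)_9 → 4⁴ + 3⁴ + 3⁴ + 2⁴ = 434
434 = (5,3,2)_9 → 5⁴ + 3⁴ + 2⁴ = 722
722 = (8,8,2)_9 → 8⁴ + 8⁴ + 2⁴ = 8208
8208 = (1,2,2,3,0)_9 → 1⁴ + 2⁴ + 2⁴ + 3⁴ + 0⁴ = 114
114 = (1,3,6)_9 → 1⁴ + 3⁴ + 6⁴ = 1378
1378 = (1,8,0,1)_9 → 1⁴ + 8⁴ + 0⁴ + 1⁴ = 4098
4098 = (5,5,5,3)_9 → 5⁴ + 5⁴ + 5⁴ + 3⁴ = 1956
1956 = (2,6,1,3)_9 → 2⁴ + 6⁴ + 1⁴ + 3⁴ = 1394
1394 = (1,8,1,8)_9 → 1⁴ + 8⁴ + 1⁴ + 8⁴ = 8194
8194 = (1,2,2,1,4)_9 → 1⁴ + 2⁴ + 2⁴ + 1⁴ + 4⁴ = 290
290 = (3,5,2)_9 → 3⁴ + 5⁴ + 2⁴ = 722  — 722 already seen; the sequence cycles without reaching 1.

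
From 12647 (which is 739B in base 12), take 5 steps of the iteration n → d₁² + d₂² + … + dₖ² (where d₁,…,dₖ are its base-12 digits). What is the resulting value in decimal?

12647 = (7,3,9,11)_12 → 7² + 3² + 9² + 11² = 49 + 9 + 81 + 121 = 260
260 = (1,9,8)_12 → 1² + 9² + 8² = 1 + 81 + 64 = 146
146 = (1,0,2)_12 → 1² + 0² + 2² = 1 + 0 + 4 = 5
5 = (5)_12 → 5² = 25
25 = (2,1)_12 → 2² + 1² = 4 + 1 = 5

5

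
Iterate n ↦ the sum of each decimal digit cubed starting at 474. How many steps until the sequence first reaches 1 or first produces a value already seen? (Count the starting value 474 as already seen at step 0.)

9

474 → 471
471 → 408
408 → 576
576 → 684
684 → 792
792 → 1080
1080 → 513
513 → 153
153 → 153  — 153 repeats.
That took 9 steps.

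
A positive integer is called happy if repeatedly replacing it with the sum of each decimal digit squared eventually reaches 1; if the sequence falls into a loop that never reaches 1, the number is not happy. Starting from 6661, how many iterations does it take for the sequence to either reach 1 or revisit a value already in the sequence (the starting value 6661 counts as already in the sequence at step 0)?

5

6661 → 6² + 6² + 6² + 1² = 36 + 36 + 36 + 1 = 109
109 → 1² + 0² + 9² = 1 + 0 + 81 = 82
82 → 8² + 2² = 64 + 4 = 68
68 → 6² + 8² = 36 + 64 = 100
100 → 1² + 0² + 0² = 1 + 0 + 0 = 1  — reached 1.
That took 5 steps.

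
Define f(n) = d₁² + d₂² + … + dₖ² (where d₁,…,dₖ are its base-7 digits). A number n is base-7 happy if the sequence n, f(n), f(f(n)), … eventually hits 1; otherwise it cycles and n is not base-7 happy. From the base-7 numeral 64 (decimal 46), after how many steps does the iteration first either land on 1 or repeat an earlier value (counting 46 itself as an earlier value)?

3

46 = (6,4)_7 → 6² + 4² = 36 + 16 = 52
52 = (1,0,3)_7 → 1² + 0² + 3² = 1 + 0 + 9 = 10
10 = (1,3)_7 → 1² + 3² = 1 + 9 = 10  — 10 repeats.
That took 3 steps.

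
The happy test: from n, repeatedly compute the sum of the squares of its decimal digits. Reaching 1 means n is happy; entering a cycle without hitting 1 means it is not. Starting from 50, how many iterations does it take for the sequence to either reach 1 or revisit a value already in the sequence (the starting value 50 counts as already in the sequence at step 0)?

50 → 25
25 → 29
29 → 85
85 → 89
89 → 145
145 → 42
42 → 20
20 → 4
4 → 16
16 → 37
37 → 58
58 → 89  — 89 repeats.
That took 12 steps.

12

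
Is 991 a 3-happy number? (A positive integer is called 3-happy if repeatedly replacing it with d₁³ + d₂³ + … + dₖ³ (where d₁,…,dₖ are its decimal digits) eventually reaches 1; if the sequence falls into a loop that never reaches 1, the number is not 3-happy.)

not 3-happy

991 → 1459
1459 → 919
919 → 1459  — 1459 already seen; the sequence cycles without reaching 1.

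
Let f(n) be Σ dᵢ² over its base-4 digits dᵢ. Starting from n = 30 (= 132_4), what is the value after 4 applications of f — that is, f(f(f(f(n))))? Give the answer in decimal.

8

30 = (1,3,2)_4 → 1² + 3² + 2² = 1 + 9 + 4 = 14
14 = (3,2)_4 → 3² + 2² = 9 + 4 = 13
13 = (3,1)_4 → 3² + 1² = 9 + 1 = 10
10 = (2,2)_4 → 2² + 2² = 4 + 4 = 8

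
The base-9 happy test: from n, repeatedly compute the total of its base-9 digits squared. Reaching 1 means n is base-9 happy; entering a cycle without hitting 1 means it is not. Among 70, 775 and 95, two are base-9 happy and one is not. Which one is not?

70

70: 70 → 98 → 66 → 58 → 52 → 74 → 68 → 74  — repeats 74 (not base-9 happy)
775: 775 → 27 → 9 → 1  — reaches 1 (base-9 happy)
95: 95 → 27 → 9 → 1  — reaches 1 (base-9 happy)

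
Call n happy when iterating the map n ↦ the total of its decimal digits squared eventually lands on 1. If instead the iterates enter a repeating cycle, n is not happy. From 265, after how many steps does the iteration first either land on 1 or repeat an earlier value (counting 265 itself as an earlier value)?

265 → 2² + 6² + 5² = 65
65 → 6² + 5² = 61
61 → 6² + 1² = 37
37 → 3² + 7² = 58
58 → 5² + 8² = 89
89 → 8² + 9² = 145
145 → 1² + 4² + 5² = 42
42 → 4² + 2² = 20
20 → 2² + 0² = 4
4 → 4² = 16
16 → 1² + 6² = 37  — 37 repeats.
That took 11 steps.

11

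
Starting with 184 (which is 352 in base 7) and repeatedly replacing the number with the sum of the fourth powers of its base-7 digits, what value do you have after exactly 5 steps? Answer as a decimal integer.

354

184 = (3,5,2)_7 → 3⁴ + 5⁴ + 2⁴ = 81 + 625 + 16 = 722
722 = (2,0,5,1)_7 → 2⁴ + 0⁴ + 5⁴ + 1⁴ = 16 + 0 + 625 + 1 = 642
642 = (1,6,0,5)_7 → 1⁴ + 6⁴ + 0⁴ + 5⁴ = 1 + 1296 + 0 + 625 = 1922
1922 = (5,4,1,4)_7 → 5⁴ + 4⁴ + 1⁴ + 4⁴ = 625 + 256 + 1 + 256 = 1138
1138 = (3,2,1,4)_7 → 3⁴ + 2⁴ + 1⁴ + 4⁴ = 81 + 16 + 1 + 256 = 354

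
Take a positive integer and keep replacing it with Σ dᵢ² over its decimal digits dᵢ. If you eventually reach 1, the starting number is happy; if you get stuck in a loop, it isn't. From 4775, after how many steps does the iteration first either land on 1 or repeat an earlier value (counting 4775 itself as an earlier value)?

6

4775 → 4² + 7² + 7² + 5² = 139
139 → 1² + 3² + 9² = 91
91 → 9² + 1² = 82
82 → 8² + 2² = 68
68 → 6² + 8² = 100
100 → 1² + 0² + 0² = 1  — reached 1.
That took 6 steps.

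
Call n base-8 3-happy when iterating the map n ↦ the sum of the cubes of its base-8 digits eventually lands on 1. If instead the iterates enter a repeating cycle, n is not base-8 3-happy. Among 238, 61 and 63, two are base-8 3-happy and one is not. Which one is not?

61

238: 238 → 368 → 341 → 258 → 72 → 2 → 8 → 1  — reaches 1 (base-8 3-happy)
61: 61 → 468 → 415 → 586 → 11 → 28 → 91 → 55 → 559 → 469 → 476 → 434 → 440 → 559  — repeats 559 (not base-8 3-happy)
63: 63 → 686 → 350 → 368 → 341 → 258 → 72 → 2 → 8 → 1  — reaches 1 (base-8 3-happy)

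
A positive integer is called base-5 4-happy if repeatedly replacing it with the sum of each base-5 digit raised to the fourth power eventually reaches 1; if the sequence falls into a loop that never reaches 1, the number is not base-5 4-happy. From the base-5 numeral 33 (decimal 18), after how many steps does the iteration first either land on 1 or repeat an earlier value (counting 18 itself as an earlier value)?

14

18 = (3,3)_5 → 3⁴ + 3⁴ = 81 + 81 = 162
162 = (1,1,2,2)_5 → 1⁴ + 1⁴ + 2⁴ + 2⁴ = 1 + 1 + 16 + 16 = 34
34 = (1,1,4)_5 → 1⁴ + 1⁴ + 4⁴ = 1 + 1 + 256 = 258
258 = (2,0,1,3)_5 → 2⁴ + 0⁴ + 1⁴ + 3⁴ = 16 + 0 + 1 + 81 = 98
98 = (3,4,3)_5 → 3⁴ + 4⁴ + 3⁴ = 81 + 256 + 81 = 418
418 = (3,1,3,3)_5 → 3⁴ + 1⁴ + 3⁴ + 3⁴ = 81 + 1 + 81 + 81 = 244
244 = (1,4,3,4)_5 → 1⁴ + 4⁴ + 3⁴ + 4⁴ = 1 + 256 + 81 + 256 = 594
594 = (4,3,3,4)_5 → 4⁴ + 3⁴ + 3⁴ + 4⁴ = 256 + 81 + 81 + 256 = 674
674 = (1,0,1,4,4)_5 → 1⁴ + 0⁴ + 1⁴ + 4⁴ + 4⁴ = 1 + 0 + 1 + 256 + 256 = 514
514 = (4,0,2,4)_5 → 4⁴ + 0⁴ + 2⁴ + 4⁴ = 256 + 0 + 16 + 256 = 528
528 = (4,1,0,3)_5 → 4⁴ + 1⁴ + 0⁴ + 3⁴ = 256 + 1 + 0 + 81 = 338
338 = (2,3,2,3)_5 → 2⁴ + 3⁴ + 2⁴ + 3⁴ = 16 + 81 + 16 + 81 = 194
194 = (1,2,3,4)_5 → 1⁴ + 2⁴ + 3⁴ + 4⁴ = 1 + 16 + 81 + 256 = 354
354 = (2,4,0,4)_5 → 2⁴ + 4⁴ + 0⁴ + 4⁴ = 16 + 256 + 0 + 256 = 528  — 528 repeats.
That took 14 steps.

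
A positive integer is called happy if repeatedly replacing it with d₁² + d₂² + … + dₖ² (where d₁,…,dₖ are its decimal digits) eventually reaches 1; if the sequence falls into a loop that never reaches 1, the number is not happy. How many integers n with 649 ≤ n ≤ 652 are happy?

1

649: 649 → 133 → 19 → 82 → 68 → 100 → 1  (reaches 1)
650: 650 → 61 → 37 → 58 → 89 → 145 → 42 → 20 → 4 → 16 → 37  (repeats 37)
651: 651 → 62 → 40 → 16 → 37 → 58 → 89 → 145 → 42 → 20 → 4 → 16  (repeats 16)
652: 652 → 65 → 61 → 37 → 58 → 89 → 145 → 42 → 20 → 4 → 16 → 37  (repeats 37)
happy: 649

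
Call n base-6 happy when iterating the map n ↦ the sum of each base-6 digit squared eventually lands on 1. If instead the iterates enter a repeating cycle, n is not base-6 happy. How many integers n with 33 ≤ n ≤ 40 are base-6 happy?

1

33: 33 → 34 → 41 → 26 → 20 → 13 → 5 → 25 → 17 → 29 → 41  (repeats 41)
34: 34 → 41 → 26 → 20 → 13 → 5 → 25 → 17 → 29 → 41  (repeats 41)
35: 35 → 50 → 9 → 10 → 17 → 29 → 41 → 26 → 20 → 13 → 5 → 25 → 17  (repeats 17)
36: 36 → 1  (reaches 1)
37: 37 → 2 → 4 → 16 → 20 → 13 → 5 → 25 → 17 → 29 → 41 → 26 → 20  (repeats 20)
38: 38 → 5 → 25 → 17 → 29 → 41 → 26 → 20 → 13 → 5  (repeats 5)
39: 39 → 10 → 17 → 29 → 41 → 26 → 20 → 13 → 5 → 25 → 17  (repeats 17)
40: 40 → 17 → 29 → 41 → 26 → 20 → 13 → 5 → 25 → 17  (repeats 17)
base-6 happy: 36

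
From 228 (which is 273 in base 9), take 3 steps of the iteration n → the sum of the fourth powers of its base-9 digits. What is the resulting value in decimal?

434

228 = (2,7,3)_9 → 2498
2498 = (3,3,7,5)_9 → 3188
3188 = (4,3,3,2)_9 → 434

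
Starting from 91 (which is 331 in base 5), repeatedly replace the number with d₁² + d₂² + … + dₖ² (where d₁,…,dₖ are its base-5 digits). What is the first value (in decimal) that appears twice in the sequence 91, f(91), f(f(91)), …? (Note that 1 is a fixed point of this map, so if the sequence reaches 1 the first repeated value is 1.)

1

91 = (3,3,1)_5 → 19
19 = (3,4)_5 → 25
25 = (1,0,0)_5 → 1  — reached the fixed point 1.
1 → 1, so 1 is the first repeated value.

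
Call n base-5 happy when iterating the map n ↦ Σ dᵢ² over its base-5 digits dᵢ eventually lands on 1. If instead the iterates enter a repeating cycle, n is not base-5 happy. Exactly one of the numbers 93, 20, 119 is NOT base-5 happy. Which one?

20

93: 93 → 27 → 5 → 1  — reaches 1 (base-5 happy)
20: 20 → 16 → 10 → 4 → 16  — repeats 16 (not base-5 happy)
119: 119 → 41 → 11 → 5 → 1  — reaches 1 (base-5 happy)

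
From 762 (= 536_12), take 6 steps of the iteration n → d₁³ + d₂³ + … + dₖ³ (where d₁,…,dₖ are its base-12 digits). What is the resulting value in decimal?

762 = (5,3,6)_12 → 5³ + 3³ + 6³ = 368
368 = (2,6,8)_12 → 2³ + 6³ + 8³ = 736
736 = (5,1,4)_12 → 5³ + 1³ + 4³ = 190
190 = (1,3,10)_12 → 1³ + 3³ + 10³ = 1028
1028 = (7,1,8)_12 → 7³ + 1³ + 8³ = 856
856 = (5,11,4)_12 → 5³ + 11³ + 4³ = 1520

1520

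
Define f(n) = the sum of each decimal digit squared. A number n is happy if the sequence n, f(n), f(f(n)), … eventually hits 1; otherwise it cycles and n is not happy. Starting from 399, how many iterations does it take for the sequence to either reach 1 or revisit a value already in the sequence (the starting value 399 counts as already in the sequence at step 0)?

399 → 3² + 9² + 9² = 171
171 → 1² + 7² + 1² = 51
51 → 5² + 1² = 26
26 → 2² + 6² = 40
40 → 4² + 0² = 16
16 → 1² + 6² = 37
37 → 3² + 7² = 58
58 → 5² + 8² = 89
89 → 8² + 9² = 145
145 → 1² + 4² + 5² = 42
42 → 4² + 2² = 20
20 → 2² + 0² = 4
4 → 4² = 16  — 16 repeats.
That took 13 steps.

13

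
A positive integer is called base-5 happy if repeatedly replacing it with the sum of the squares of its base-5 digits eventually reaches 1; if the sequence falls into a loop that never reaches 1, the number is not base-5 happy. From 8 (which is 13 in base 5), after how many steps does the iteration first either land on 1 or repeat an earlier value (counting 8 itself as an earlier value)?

4

8 = (1,3)_5 → 1² + 3² = 1 + 9 = 10
10 = (2,0)_5 → 2² + 0² = 4 + 0 = 4
4 = (4)_5 → 4² = 16
16 = (3,1)_5 → 3² + 1² = 9 + 1 = 10  — 10 repeats.
That took 4 steps.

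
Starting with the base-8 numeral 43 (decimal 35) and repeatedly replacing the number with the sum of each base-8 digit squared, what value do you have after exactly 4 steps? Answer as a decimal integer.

25

35 = (4,3)_8 → 4² + 3² = 25
25 = (3,1)_8 → 3² + 1² = 10
10 = (1,2)_8 → 1² + 2² = 5
5 = (5)_8 → 5² = 25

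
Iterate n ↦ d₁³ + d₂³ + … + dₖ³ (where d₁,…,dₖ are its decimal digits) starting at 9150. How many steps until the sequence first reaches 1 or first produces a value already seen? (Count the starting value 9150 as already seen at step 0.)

9

9150 → 9³ + 1³ + 5³ + 0³ = 855
855 → 8³ + 5³ + 5³ = 762
762 → 7³ + 6³ + 2³ = 567
567 → 5³ + 6³ + 7³ = 684
684 → 6³ + 8³ + 4³ = 792
792 → 7³ + 9³ + 2³ = 1080
1080 → 1³ + 0³ + 8³ + 0³ = 513
513 → 5³ + 1³ + 3³ = 153
153 → 1³ + 5³ + 3³ = 153  — 153 repeats.
That took 9 steps.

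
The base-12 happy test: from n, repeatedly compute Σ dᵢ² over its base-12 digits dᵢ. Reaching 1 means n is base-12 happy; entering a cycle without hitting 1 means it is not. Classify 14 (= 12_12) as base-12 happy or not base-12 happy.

not base-12 happy

14 = (1,2)_12 → 5
5 = (5)_12 → 25
25 = (2,1)_12 → 5  — 5 already seen; the sequence cycles without reaching 1.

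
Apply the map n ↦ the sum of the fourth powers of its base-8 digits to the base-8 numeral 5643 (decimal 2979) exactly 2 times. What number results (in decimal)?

2979 = (5,6,4,3)_8 → 2258
2258 = (4,3,2,2)_8 → 369

369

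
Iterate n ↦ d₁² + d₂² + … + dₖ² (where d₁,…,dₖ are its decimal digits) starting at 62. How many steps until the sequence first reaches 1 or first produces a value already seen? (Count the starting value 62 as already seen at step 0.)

10

62 → 6² + 2² = 40
40 → 4² + 0² = 16
16 → 1² + 6² = 37
37 → 3² + 7² = 58
58 → 5² + 8² = 89
89 → 8² + 9² = 145
145 → 1² + 4² + 5² = 42
42 → 4² + 2² = 20
20 → 2² + 0² = 4
4 → 4² = 16  — 16 repeats.
That took 10 steps.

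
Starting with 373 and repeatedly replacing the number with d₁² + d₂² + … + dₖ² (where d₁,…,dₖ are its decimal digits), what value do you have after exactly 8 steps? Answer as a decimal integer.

373 → 3² + 7² + 3² = 67
67 → 6² + 7² = 85
85 → 8² + 5² = 89
89 → 8² + 9² = 145
145 → 1² + 4² + 5² = 42
42 → 4² + 2² = 20
20 → 2² + 0² = 4
4 → 4² = 16

16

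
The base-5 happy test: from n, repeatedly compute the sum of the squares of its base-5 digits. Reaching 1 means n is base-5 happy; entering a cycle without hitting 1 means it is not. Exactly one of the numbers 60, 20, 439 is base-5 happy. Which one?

439

60: 60 → 8 → 10 → 4 → 16 → 10  — repeats 10 (not base-5 happy)
20: 20 → 16 → 10 → 4 → 16  — repeats 16 (not base-5 happy)
439: 439 → 33 → 11 → 5 → 1  — reaches 1 (base-5 happy)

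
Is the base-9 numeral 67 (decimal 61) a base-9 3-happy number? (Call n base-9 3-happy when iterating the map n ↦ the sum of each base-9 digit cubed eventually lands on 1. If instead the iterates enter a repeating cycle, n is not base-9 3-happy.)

61 = (6,7)_9 → 6³ + 7³ = 216 + 343 = 559
559 = (6,8,1)_9 → 6³ + 8³ + 1³ = 216 + 512 + 1 = 729
729 = (1,0,0,0)_9 → 1³ + 0³ + 0³ + 0³ = 1 + 0 + 0 + 0 = 1  — reached 1.

base-9 3-happy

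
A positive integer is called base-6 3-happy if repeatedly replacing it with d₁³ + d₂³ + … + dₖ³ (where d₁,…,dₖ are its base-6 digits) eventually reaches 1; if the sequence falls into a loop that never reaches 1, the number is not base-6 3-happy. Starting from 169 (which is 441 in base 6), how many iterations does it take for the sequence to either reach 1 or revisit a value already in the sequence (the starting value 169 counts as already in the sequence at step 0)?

4

169 = (4,4,1)_6 → 4³ + 4³ + 1³ = 64 + 64 + 1 = 129
129 = (3,3,3)_6 → 3³ + 3³ + 3³ = 27 + 27 + 27 = 81
81 = (2,1,3)_6 → 2³ + 1³ + 3³ = 8 + 1 + 27 = 36
36 = (1,0,0)_6 → 1³ + 0³ + 0³ = 1 + 0 + 0 = 1  — reached 1.
That took 4 steps.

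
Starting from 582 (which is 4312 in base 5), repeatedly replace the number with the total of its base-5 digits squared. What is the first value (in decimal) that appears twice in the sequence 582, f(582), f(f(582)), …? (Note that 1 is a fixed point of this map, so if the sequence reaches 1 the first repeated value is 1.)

4

582 = (4,3,1,2)_5 → 30
30 = (1,1,0)_5 → 2
2 = (2)_5 → 4
4 = (4)_5 → 16
16 = (3,1)_5 → 10
10 = (2,0)_5 → 4  — 4 already appeared earlier.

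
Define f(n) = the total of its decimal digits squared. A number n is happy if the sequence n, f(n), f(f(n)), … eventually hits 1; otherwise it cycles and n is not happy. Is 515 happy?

515 → 5² + 1² + 5² = 25 + 1 + 25 = 51
51 → 5² + 1² = 25 + 1 = 26
26 → 2² + 6² = 4 + 36 = 40
40 → 4² + 0² = 16 + 0 = 16
16 → 1² + 6² = 1 + 36 = 37
37 → 3² + 7² = 9 + 49 = 58
58 → 5² + 8² = 25 + 64 = 89
89 → 8² + 9² = 64 + 81 = 145
145 → 1² + 4² + 5² = 1 + 16 + 25 = 42
42 → 4² + 2² = 16 + 4 = 20
20 → 2² + 0² = 4 + 0 = 4
4 → 4² = 16  — 16 already seen; the sequence cycles without reaching 1.

not happy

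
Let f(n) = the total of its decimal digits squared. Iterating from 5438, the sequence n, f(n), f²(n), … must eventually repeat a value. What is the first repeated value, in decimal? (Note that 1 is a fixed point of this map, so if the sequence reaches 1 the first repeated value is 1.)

37

5438 → 5² + 4² + 3² + 8² = 114
114 → 1² + 1² + 4² = 18
18 → 1² + 8² = 65
65 → 6² + 5² = 61
61 → 6² + 1² = 37
37 → 3² + 7² = 58
58 → 5² + 8² = 89
89 → 8² + 9² = 145
145 → 1² + 4² + 5² = 42
42 → 4² + 2² = 20
20 → 2² + 0² = 4
4 → 4² = 16
16 → 1² + 6² = 37  — 37 already appeared earlier.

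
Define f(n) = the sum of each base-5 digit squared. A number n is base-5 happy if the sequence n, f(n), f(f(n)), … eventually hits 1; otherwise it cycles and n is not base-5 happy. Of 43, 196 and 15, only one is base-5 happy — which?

43

43: 43 → 19 → 25 → 1  — reaches 1 (base-5 happy)
196: 196 → 22 → 20 → 16 → 10 → 4 → 16  — repeats 16 (not base-5 happy)
15: 15 → 9 → 17 → 13 → 13  — repeats 13 (not base-5 happy)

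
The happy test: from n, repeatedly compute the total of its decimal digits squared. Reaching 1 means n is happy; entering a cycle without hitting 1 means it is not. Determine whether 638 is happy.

happy

638 → 6² + 3² + 8² = 109
109 → 1² + 0² + 9² = 82
82 → 8² + 2² = 68
68 → 6² + 8² = 100
100 → 1² + 0² + 0² = 1  — reached 1.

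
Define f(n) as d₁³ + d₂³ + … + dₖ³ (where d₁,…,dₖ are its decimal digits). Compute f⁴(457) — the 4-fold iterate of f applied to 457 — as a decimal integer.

457 → 4³ + 5³ + 7³ = 64 + 125 + 343 = 532
532 → 5³ + 3³ + 2³ = 125 + 27 + 8 = 160
160 → 1³ + 6³ + 0³ = 1 + 216 + 0 = 217
217 → 2³ + 1³ + 7³ = 8 + 1 + 343 = 352

352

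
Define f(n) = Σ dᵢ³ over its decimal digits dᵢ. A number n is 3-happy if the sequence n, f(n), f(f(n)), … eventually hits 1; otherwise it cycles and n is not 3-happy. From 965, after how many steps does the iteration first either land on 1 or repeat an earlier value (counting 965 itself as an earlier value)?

965 → 9³ + 6³ + 5³ = 729 + 216 + 125 = 1070
1070 → 1³ + 0³ + 7³ + 0³ = 1 + 0 + 343 + 0 = 344
344 → 3³ + 4³ + 4³ = 27 + 64 + 64 = 155
155 → 1³ + 5³ + 5³ = 1 + 125 + 125 = 251
251 → 2³ + 5³ + 1³ = 8 + 125 + 1 = 134
134 → 1³ + 3³ + 4³ = 1 + 27 + 64 = 92
92 → 9³ + 2³ = 729 + 8 = 737
737 → 7³ + 3³ + 7³ = 343 + 27 + 343 = 713
713 → 7³ + 1³ + 3³ = 343 + 1 + 27 = 371
371 → 3³ + 7³ + 1³ = 27 + 343 + 1 = 371  — 371 repeats.
That took 10 steps.

10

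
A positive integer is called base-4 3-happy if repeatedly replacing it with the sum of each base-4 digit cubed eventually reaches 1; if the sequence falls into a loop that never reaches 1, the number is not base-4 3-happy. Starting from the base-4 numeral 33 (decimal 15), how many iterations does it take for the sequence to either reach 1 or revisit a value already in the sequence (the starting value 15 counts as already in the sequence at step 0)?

4

15 = (3,3)_4 → 54
54 = (3,1,2)_4 → 36
36 = (2,1,0)_4 → 9
9 = (2,1)_4 → 9  — 9 repeats.
That took 4 steps.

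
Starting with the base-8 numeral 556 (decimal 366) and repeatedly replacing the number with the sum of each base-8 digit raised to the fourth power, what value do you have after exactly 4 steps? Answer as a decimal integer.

3714

366 = (5,5,6)_8 → 5⁴ + 5⁴ + 6⁴ = 2546
2546 = (4,7,6,2)_8 → 4⁴ + 7⁴ + 6⁴ + 2⁴ = 3969
3969 = (7,6,0,1)_8 → 7⁴ + 6⁴ + 0⁴ + 1⁴ = 3698
3698 = (7,1,6,2)_8 → 7⁴ + 1⁴ + 6⁴ + 2⁴ = 3714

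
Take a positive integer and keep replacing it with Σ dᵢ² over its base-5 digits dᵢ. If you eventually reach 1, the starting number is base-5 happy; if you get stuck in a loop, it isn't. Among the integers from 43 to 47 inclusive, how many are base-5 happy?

43: 43 → 19 → 25 → 1  (reaches 1)
44: 44 → 26 → 2 → 4 → 16 → 10 → 4  (repeats 4)
45: 45 → 17 → 13 → 13  (repeats 13)
46: 46 → 18 → 18  (repeats 18)
47: 47 → 21 → 17 → 13 → 13  (repeats 13)
base-5 happy: 43

1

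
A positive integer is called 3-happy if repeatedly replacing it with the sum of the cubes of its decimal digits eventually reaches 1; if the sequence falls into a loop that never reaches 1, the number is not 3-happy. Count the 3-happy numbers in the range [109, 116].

109: 109 → 730 → 370 → 370  — not 3-happy
110: 110 → 2 → 8 → 512 → 134 → 92 → 737 → 713 → 371 → 371  — not 3-happy
111: 111 → 3 → 27 → 351 → 153 → 153  — not 3-happy
112: 112 → 10 → 1  — 3-happy
113: 113 → 29 → 737 → 713 → 371 → 371  — not 3-happy
114: 114 → 66 → 432 → 99 → 1458 → 702 → 351 → 153 → 153  — not 3-happy
115: 115 → 127 → 352 → 160 → 217 → 352  — not 3-happy
116: 116 → 218 → 521 → 134 → 92 → 737 → 713 → 371 → 371  — not 3-happy
3-happy: 112

1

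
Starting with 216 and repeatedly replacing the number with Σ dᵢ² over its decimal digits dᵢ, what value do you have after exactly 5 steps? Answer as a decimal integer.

216 → 2² + 1² + 6² = 4 + 1 + 36 = 41
41 → 4² + 1² = 16 + 1 = 17
17 → 1² + 7² = 1 + 49 = 50
50 → 5² + 0² = 25 + 0 = 25
25 → 2² + 5² = 4 + 25 = 29

29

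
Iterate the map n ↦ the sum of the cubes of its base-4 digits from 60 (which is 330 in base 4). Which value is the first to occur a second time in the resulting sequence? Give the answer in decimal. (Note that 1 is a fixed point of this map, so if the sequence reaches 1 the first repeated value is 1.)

60 = (3,3,0)_4 → 3³ + 3³ + 0³ = 54
54 = (3,1,2)_4 → 3³ + 1³ + 2³ = 36
36 = (2,1,0)_4 → 2³ + 1³ + 0³ = 9
9 = (2,1)_4 → 2³ + 1³ = 9  — 9 already appeared earlier.

9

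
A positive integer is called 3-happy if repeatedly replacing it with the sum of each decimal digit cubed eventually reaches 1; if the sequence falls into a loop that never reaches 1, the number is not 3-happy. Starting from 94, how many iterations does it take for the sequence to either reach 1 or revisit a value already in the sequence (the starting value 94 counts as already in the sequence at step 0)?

94 → 9³ + 4³ = 729 + 64 = 793
793 → 7³ + 9³ + 3³ = 343 + 729 + 27 = 1099
1099 → 1³ + 0³ + 9³ + 9³ = 1 + 0 + 729 + 729 = 1459
1459 → 1³ + 4³ + 5³ + 9³ = 1 + 64 + 125 + 729 = 919
919 → 9³ + 1³ + 9³ = 729 + 1 + 729 = 1459  — 1459 repeats.
That took 5 steps.

5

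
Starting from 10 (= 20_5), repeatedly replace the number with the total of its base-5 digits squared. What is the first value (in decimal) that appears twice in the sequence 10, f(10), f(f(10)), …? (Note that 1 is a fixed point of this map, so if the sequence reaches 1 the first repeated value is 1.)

10 = (2,0)_5 → 2² + 0² = 4
4 = (4)_5 → 4² = 16
16 = (3,1)_5 → 3² + 1² = 10  — 10 already appeared earlier.

10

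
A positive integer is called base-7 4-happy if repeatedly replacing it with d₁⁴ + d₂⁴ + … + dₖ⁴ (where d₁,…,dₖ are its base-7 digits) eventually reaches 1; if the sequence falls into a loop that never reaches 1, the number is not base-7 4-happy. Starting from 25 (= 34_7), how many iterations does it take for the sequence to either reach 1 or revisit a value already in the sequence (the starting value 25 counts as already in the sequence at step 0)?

25 = (3,4)_7 → 3⁴ + 4⁴ = 81 + 256 = 337
337 = (6,6,1)_7 → 6⁴ + 6⁴ + 1⁴ = 1296 + 1296 + 1 = 2593
2593 = (1,0,3,6,3)_7 → 1⁴ + 0⁴ + 3⁴ + 6⁴ + 3⁴ = 1 + 0 + 81 + 1296 + 81 = 1459
1459 = (4,1,5,3)_7 → 4⁴ + 1⁴ + 5⁴ + 3⁴ = 256 + 1 + 625 + 81 = 963
963 = (2,5,4,4)_7 → 2⁴ + 5⁴ + 4⁴ + 4⁴ = 16 + 625 + 256 + 256 = 1153
1153 = (3,2,3,5)_7 → 3⁴ + 2⁴ + 3⁴ + 5⁴ = 81 + 16 + 81 + 625 = 803
803 = (2,2,2,5)_7 → 2⁴ + 2⁴ + 2⁴ + 5⁴ = 16 + 16 + 16 + 625 = 673
673 = (1,6,5,1)_7 → 1⁴ + 6⁴ + 5⁴ + 1⁴ = 1 + 1296 + 625 + 1 = 1923
1923 = (5,4,1,5)_7 → 5⁴ + 4⁴ + 1⁴ + 5⁴ = 625 + 256 + 1 + 625 = 1507
1507 = (4,2,5,2)_7 → 4⁴ + 2⁴ + 5⁴ + 2⁴ = 256 + 16 + 625 + 16 = 913
913 = (2,4,4,3)_7 → 2⁴ + 4⁴ + 4⁴ + 3⁴ = 16 + 256 + 256 + 81 = 609
609 = (1,5,3,0)_7 → 1⁴ + 5⁴ + 3⁴ + 0⁴ = 1 + 625 + 81 + 0 = 707
707 = (2,0,3,0)_7 → 2⁴ + 0⁴ + 3⁴ + 0⁴ = 16 + 0 + 81 + 0 = 97
97 = (1,6,6)_7 → 1⁴ + 6⁴ + 6⁴ = 1 + 1296 + 1296 = 2593  — 2593 repeats.
That took 14 steps.

14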